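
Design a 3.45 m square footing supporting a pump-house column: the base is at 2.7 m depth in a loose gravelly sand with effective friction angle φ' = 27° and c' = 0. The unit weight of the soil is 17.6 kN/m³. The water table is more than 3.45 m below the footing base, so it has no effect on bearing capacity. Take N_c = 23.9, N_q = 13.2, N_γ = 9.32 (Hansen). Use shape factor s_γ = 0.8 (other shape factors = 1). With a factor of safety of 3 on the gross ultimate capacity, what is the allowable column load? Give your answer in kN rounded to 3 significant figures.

P_all ≈ 3390 kN

Effective surcharge at the founding depth q = γ·D_f = 17.6 × 2.7 = 47.52 kPa.
q_ult = q·N_q + 0.5·γ·B·N_γ·s_γ
     = 47.52 × 13.2 + 0.5 × 17.6 × 3.45 × 9.32 × 0.8
     = 627.26 + 226.36 = 853.63 kPa.
Gross allowable pressure q_all = 853.63 / 3 = 284.54 kPa.
Footing area = 11.9025 m², so allowable column load = 284.54 × 11.9025 = 3386.8 kN.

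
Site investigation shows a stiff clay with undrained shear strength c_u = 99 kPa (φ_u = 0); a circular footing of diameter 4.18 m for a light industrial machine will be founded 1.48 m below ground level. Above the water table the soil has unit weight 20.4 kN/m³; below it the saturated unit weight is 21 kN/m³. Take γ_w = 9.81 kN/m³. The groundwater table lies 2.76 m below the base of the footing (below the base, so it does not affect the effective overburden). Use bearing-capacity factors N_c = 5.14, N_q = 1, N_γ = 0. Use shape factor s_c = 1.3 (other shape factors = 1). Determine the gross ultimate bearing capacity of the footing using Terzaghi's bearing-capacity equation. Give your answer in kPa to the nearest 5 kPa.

Effective surcharge at the founding depth q = γ·D_f = 20.4 × 1.48 = 30.192 kPa.
q_ult = c·N_c·s_c + q·N_q
     = 99 × 5.14 × 1.3 + 30.192 × 1
     = 661.52 + 30.192 = 691.71 kPa.

q_ult ≈ 690 kPa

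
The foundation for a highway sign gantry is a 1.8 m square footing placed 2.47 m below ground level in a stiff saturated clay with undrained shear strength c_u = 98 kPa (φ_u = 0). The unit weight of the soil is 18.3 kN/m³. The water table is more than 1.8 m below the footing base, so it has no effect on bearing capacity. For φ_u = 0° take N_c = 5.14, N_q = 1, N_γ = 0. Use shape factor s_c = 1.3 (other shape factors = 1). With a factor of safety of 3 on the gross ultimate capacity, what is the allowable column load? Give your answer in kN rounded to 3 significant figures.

q = γ·D_f = 18.3 × 2.47 = 45.201 kPa.
c·N_c·s_c = 98 × 5.14 × 1.3 = 654.84 kPa
q·N_q = 45.201 × 1 = 45.201 kPa
q_ult = 654.84 + 45.201 = 700.04 kPa.
Gross allowable pressure q_all = 700.04 / 3 = 233.35 kPa.
Footing area = 3.24 m², so allowable column load = 233.35 × 3.24 = 756.04 kN.

P_all ≈ 756 kN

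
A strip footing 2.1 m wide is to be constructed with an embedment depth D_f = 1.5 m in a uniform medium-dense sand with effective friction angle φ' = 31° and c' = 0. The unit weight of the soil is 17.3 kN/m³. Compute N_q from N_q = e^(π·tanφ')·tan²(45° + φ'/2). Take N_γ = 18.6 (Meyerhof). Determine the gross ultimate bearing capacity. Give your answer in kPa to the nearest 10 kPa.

q_ult ≈ 870 kPa

tan31° = 0.6009, so N_q = e^(π×0.6009)·tan²(60.5°) = 6.604 × 3.124 = 20.63.
Overburden at base level: q = 17.3 × 1.5 = 25.95 kPa.
Surcharge term q·N_q = 25.95 × 20.631 = 535.37 kPa; self-weight term 0.5·γ·B·N_γ = 0.5 × 17.3 × 2.1 × 18.6 = 337.87 kPa.
q_ult = 535.37 + 337.87 = 873.24 kPa.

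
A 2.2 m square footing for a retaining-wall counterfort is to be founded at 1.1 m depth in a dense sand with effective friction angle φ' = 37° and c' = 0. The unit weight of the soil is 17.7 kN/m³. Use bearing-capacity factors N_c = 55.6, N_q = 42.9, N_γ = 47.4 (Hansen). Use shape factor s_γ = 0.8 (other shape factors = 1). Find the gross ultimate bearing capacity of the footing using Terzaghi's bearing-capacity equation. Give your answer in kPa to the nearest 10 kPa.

Effective surcharge at the founding depth q = γ·D_f = 17.7 × 1.1 = 19.47 kPa.
q_ult = q·N_q + 0.5·γ·B·N_γ·s_γ
     = 19.47 × 42.9 + 0.5 × 17.7 × 2.2 × 47.4 × 0.8
     = 835.26 + 738.3 = 1573.6 kPa.

q_ult ≈ 1570 kPa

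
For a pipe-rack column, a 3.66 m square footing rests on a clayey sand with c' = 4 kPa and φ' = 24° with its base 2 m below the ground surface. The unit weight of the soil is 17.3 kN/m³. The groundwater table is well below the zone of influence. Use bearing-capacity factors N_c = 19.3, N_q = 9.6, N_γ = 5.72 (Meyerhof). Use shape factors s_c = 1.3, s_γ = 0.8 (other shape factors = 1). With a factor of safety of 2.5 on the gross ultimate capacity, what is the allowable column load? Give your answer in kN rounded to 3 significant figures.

P_all ≈ 3090 kN

Overburden at base level: q = 17.3 × 2 = 34.6 kPa.
Cohesion term c·N_c·s_c = 4 × 19.3 × 1.3 = 100.36 kPa; surcharge term q·N_q = 34.6 × 9.6 = 332.16 kPa; self-weight term 0.5·γ·B·N_γ·s_γ = 0.5 × 17.3 × 3.66 × 5.72 × 0.8 = 144.87 kPa.
q_ult = 100.36 + 332.16 + 144.87 = 577.39 kPa.
Gross allowable pressure q_all = 577.39 / 2.5 = 230.96 kPa.
Footing area = 13.3956 m², so allowable column load = 230.96 × 13.3956 = 3093.8 kN.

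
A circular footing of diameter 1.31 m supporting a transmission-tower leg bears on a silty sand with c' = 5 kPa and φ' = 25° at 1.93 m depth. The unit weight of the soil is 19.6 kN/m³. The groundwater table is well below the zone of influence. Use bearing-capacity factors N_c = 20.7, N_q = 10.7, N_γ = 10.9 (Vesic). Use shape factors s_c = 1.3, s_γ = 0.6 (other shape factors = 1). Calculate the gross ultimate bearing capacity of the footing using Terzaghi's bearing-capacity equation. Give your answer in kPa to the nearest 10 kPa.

q_ult ≈ 620 kPa

Overburden at base level: q = 19.6 × 1.93 = 37.828 kPa.
Cohesion term c·N_c·s_c = 5 × 20.7 × 1.3 = 134.55 kPa; surcharge term q·N_q = 37.828 × 10.7 = 404.76 kPa; self-weight term 0.5·γ·B·N_γ·s_γ = 0.5 × 19.6 × 1.31 × 10.9 × 0.6 = 83.961 kPa.
q_ult = 134.55 + 404.76 + 83.961 = 623.27 kPa.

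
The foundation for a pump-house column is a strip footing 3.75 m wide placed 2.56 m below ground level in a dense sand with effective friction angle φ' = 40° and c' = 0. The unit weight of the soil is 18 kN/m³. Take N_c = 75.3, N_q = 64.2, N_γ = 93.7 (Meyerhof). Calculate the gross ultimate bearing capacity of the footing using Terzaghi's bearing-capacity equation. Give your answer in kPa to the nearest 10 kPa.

Effective surcharge at the founding depth q = γ·D_f = 18 × 2.56 = 46.08 kPa.
q_ult = q·N_q + 0.5·γ·B·N_γ
     = 46.08 × 64.2 + 0.5 × 18 × 3.75 × 93.7
     = 2958.3 + 3162.4 = 6120.7 kPa.

q_ult ≈ 6120 kPa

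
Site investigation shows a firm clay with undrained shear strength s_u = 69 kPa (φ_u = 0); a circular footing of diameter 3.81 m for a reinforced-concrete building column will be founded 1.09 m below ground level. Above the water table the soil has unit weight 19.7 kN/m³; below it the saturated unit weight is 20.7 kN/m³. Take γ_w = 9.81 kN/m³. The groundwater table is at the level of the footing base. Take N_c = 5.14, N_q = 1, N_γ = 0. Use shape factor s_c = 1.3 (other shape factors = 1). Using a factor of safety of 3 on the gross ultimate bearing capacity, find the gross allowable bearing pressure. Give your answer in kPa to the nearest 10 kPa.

Effective surcharge at the founding depth q = γ·D_f = 19.7 × 1.09 = 21.473 kPa.
q_ult = c·N_c·s_c + q·N_q
     = 69 × 5.14 × 1.3 + 21.473 × 1
     = 461.06 + 21.473 = 482.53 kPa.
q_all = 482.53 / 3 = 160.84 kPa.

q_all ≈ 160 kPa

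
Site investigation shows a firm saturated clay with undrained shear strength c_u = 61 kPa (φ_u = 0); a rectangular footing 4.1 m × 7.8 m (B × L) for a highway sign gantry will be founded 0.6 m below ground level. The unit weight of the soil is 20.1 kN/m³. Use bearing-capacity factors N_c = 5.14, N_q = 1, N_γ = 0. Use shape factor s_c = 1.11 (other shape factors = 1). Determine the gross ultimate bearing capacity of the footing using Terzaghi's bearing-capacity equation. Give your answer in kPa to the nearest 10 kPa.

Overburden at base level: q = 20.1 × 0.6 = 12.06 kPa.
Cohesion term c·N_c·s_c = 61 × 5.14 × 1.11 = 348.03 kPa; surcharge term q·N_q = 12.06 × 1 = 12.06 kPa.
q_ult = 348.03 + 12.06 = 360.09 kPa.

q_ult ≈ 360 kPa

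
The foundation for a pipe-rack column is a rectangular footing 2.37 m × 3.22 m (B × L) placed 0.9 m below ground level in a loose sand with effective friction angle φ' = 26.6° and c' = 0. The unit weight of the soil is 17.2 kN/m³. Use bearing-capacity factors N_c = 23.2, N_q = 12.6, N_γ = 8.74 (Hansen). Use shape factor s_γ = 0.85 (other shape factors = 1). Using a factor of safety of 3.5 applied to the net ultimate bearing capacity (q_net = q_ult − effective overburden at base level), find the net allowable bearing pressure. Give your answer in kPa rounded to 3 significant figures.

q = γ·D_f = 17.2 × 0.9 = 15.48 kPa.
q·N_q = 15.48 × 12.6 = 195.05 kPa
0.5·γ·B·N_γ·s_γ = 0.5 × 17.2 × 2.37 × 8.74 × 0.85 = 151.42 kPa
q_ult = 195.05 + 151.42 = 346.47 kPa.
Net ultimate: q_net = 346.47 − 15.48 = 330.99 kPa.
q_all(net) = 330.99 / 3.5 = 94.567 kPa.

q_all(net) ≈ 94.6 kPa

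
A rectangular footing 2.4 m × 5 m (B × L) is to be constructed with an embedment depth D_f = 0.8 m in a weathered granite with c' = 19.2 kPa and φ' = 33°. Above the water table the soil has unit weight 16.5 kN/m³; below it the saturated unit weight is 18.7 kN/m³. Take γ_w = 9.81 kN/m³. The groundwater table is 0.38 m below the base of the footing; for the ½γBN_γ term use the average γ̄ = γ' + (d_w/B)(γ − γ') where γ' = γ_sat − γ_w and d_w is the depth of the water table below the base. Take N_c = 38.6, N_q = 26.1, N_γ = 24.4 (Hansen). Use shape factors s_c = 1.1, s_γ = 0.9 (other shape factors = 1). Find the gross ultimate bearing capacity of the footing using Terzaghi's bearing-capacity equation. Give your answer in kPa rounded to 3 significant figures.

Overburden at base level: q = 16.5 × 0.8 = 13.2 kPa.
The water table is 0.38 m below the base (< B = 2.4 m), so the ½γBN_γ term uses γ̄ = γ' + (d_w/B)(γ − γ') = 8.89 + (0.38/2.4)(16.5 − 8.89) = 10.095 kN/m³.
Cohesion term c·N_c·s_c = 19.2 × 38.6 × 1.1 = 815.23 kPa; surcharge term q·N_q = 13.2 × 26.1 = 344.52 kPa; self-weight term 0.5·γ·B·N_γ·s_γ = 0.5 × 10.095 × 2.4 × 24.4 × 0.9 = 266.02 kPa.
q_ult = 815.23 + 344.52 + 266.02 = 1425.8 kPa.

q_ult ≈ 1430 kPa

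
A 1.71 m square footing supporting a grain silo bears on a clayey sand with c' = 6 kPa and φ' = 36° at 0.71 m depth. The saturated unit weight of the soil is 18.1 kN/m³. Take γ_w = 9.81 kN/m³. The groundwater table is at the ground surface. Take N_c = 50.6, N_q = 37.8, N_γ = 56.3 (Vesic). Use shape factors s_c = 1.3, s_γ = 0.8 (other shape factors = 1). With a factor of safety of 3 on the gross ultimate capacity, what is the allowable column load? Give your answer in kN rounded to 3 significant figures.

Water table at ground surface, so effective unit weight γ' = 18.1 − 9.81 = 8.29 kN/m³ is used throughout; overburden q = 8.29 × 0.71 = 5.8859 kPa; the same γ' applies in the ½γBN_γ term.
Cohesion term c·N_c·s_c = 6 × 50.6 × 1.3 = 394.68 kPa; surcharge term q·N_q = 5.8859 × 37.8 = 222.49 kPa; self-weight term 0.5·γ·B·N_γ·s_γ = 0.5 × 8.29 × 1.71 × 56.3 × 0.8 = 319.24 kPa.
q_ult = 394.68 + 222.49 + 319.24 = 936.41 kPa.
Gross allowable pressure q_all = 936.41 / 3 = 312.14 kPa.
Footing area = 2.9241 m², so allowable column load = 312.14 × 2.9241 = 912.72 kN.

P_all ≈ 913 kN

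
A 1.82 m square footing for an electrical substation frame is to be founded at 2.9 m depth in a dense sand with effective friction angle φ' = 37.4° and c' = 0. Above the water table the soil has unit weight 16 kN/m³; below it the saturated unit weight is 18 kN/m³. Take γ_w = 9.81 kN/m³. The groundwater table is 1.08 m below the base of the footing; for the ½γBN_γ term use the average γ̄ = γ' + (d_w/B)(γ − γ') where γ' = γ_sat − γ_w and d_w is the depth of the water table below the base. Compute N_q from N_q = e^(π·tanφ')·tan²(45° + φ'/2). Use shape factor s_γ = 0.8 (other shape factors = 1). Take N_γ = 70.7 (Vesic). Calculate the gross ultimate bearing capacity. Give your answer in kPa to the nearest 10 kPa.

q_ult ≈ 2760 kPa

tan37.4° = 0.7646, so N_q = e^(π×0.7646)·tan²(63.7°) = 11.044 × 4.094 = 45.22.
Effective surcharge at the founding depth q = γ·D_f = 16 × 2.9 = 46.4 kPa.
With d_w = 1.08 m < B, γ̄ = 8.19 + (1.08/1.82) × (16 − 8.19) = 12.825 kN/m³.
q_ult = q·N_q + 0.5·γ·B·N_γ·s_γ
     = 46.4 × 45.215 + 0.5 × 12.825 × 1.82 × 70.7 × 0.8
     = 2098 + 660.07 = 2758.1 kPa.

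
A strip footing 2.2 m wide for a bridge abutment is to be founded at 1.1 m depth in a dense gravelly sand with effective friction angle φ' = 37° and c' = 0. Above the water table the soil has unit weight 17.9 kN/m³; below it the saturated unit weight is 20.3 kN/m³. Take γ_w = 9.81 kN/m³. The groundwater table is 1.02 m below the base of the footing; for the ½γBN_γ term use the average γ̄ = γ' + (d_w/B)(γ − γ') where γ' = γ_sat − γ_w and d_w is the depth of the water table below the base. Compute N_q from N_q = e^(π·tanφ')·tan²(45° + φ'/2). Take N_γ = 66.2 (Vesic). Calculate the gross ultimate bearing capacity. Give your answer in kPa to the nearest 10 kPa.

tan37° = 0.7536, so N_q = e^(π×0.7536)·tan²(63.5°) = 10.669 × 4.023 = 42.92.
q = γ·D_f = 17.9 × 1.1 = 19.69 kPa.
γ' = 10.49 kN/m³; averaging over the depth B below the base, γ̄ = γ' + (d_w/B)(γ − γ') = 13.926 kN/m³.
q·N_q = 19.69 × 42.92 = 845.09 kPa
0.5·γ·B·N_γ = 0.5 × 13.926 × 2.2 × 66.2 = 1014.1 kPa
q_ult = 845.09 + 1014.1 = 1859.2 kPa.

q_ult ≈ 1860 kPa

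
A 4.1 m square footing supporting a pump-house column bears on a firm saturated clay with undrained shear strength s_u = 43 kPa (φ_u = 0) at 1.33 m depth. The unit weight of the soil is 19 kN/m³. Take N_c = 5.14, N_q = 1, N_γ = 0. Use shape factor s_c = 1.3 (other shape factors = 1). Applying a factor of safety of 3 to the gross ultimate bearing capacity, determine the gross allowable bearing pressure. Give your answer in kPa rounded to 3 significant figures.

q_all ≈ 104 kPa

q = γ·D_f = 19 × 1.33 = 25.27 kPa.
c·N_c·s_c = 43 × 5.14 × 1.3 = 287.33 kPa
q·N_q = 25.27 × 1 = 25.27 kPa
q_ult = 287.33 + 25.27 = 312.6 kPa.
q_all = q_ult / FS = 312.6 / 3 = 104.2 kPa.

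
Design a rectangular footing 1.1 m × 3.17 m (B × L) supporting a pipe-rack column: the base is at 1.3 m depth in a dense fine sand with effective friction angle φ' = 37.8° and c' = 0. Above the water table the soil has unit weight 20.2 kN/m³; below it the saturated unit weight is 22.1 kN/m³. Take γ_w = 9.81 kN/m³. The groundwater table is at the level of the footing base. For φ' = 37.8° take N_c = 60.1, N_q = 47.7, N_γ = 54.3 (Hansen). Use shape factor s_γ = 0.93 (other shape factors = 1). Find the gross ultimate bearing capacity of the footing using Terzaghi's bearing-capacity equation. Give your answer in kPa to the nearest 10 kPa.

q_ult ≈ 1590 kPa

Effective surcharge at the founding depth q = γ·D_f = 20.2 × 1.3 = 26.26 kPa.
The water table coincides with the base, so in the self-weight term γ → γ' = 12.29 kN/m³.
q_ult = q·N_q + 0.5·γ·B·N_γ·s_γ
     = 26.26 × 47.7 + 0.5 × 12.29 × 1.1 × 54.3 × 0.93
     = 1252.6 + 341.35 = 1593.9 kPa.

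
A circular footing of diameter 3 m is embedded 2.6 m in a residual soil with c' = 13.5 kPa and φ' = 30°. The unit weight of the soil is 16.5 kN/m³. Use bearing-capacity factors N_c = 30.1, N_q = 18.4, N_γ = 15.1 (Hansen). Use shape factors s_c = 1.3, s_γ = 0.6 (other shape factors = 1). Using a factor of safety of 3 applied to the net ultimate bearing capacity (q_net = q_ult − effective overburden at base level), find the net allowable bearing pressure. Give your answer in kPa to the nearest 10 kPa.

Effective surcharge at the founding depth q = γ·D_f = 16.5 × 2.6 = 42.9 kPa.
q_ult = c·N_c·s_c + q·N_q + 0.5·γ·B·N_γ·s_γ
     = 13.5 × 30.1 × 1.3 + 42.9 × 18.4 + 0.5 × 16.5 × 3 × 15.1 × 0.6
     = 528.25 + 789.36 + 224.23 = 1541.8 kPa.
Net ultimate: q_net = 1541.8 − 42.9 = 1498.9 kPa.
q_all(net) = 1498.9 / 3 = 499.65 kPa.

q_all(net) ≈ 500 kPa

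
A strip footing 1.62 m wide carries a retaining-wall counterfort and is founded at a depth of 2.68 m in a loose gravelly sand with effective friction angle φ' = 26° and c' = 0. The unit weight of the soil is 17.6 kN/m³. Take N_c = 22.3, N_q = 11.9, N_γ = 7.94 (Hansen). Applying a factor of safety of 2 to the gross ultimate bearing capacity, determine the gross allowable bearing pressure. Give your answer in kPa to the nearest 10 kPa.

q = γ·D_f = 17.6 × 2.68 = 47.168 kPa.
q·N_q = 47.168 × 11.9 = 561.3 kPa
0.5·γ·B·N_γ = 0.5 × 17.6 × 1.62 × 7.94 = 113.19 kPa
q_ult = 561.3 + 113.19 = 674.49 kPa.
q_all = q_ult / FS = 674.49 / 2 = 337.25 kPa.

q_all ≈ 340 kPa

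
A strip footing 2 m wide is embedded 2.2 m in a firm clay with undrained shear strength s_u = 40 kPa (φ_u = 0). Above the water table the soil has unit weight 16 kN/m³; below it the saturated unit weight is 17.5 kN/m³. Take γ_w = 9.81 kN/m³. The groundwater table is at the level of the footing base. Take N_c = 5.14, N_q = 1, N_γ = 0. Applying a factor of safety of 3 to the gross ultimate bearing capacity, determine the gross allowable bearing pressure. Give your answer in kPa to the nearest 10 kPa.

q_all ≈ 80 kPa

q = γ·D_f = 16 × 2.2 = 35.2 kPa.
c·N_c = 40 × 5.14 = 205.6 kPa
q·N_q = 35.2 × 1 = 35.2 kPa
q_ult = 205.6 + 35.2 = 240.8 kPa.
q_all = q_ult / FS = 240.8 / 3 = 80.267 kPa.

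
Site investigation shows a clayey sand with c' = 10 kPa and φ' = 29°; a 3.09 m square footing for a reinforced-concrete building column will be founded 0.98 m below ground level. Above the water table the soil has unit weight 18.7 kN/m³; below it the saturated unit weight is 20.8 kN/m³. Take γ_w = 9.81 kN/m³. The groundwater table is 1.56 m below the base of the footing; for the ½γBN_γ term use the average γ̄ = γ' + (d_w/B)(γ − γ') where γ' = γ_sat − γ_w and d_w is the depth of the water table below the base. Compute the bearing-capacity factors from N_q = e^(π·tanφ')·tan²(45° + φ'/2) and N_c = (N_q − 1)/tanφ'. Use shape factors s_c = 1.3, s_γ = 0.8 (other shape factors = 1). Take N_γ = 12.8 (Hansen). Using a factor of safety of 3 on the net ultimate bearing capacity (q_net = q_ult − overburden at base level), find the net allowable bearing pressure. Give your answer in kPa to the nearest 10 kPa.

N_q = e^(π·tan29°)·tan²(59.5°) = 16.44; N_c = (N_q − 1)/tanφ' = 27.86.
Effective surcharge at the founding depth q = γ·D_f = 18.7 × 0.98 = 18.326 kPa.
With d_w = 1.56 m < B, γ̄ = 10.99 + (1.56/3.09) × (18.7 − 10.99) = 14.882 kN/m³.
q_ult = c·N_c·s_c + q·N_q + 0.5·γ·B·N_γ·s_γ
     = 10 × 27.86 × 1.3 + 18.326 × 16.443 + 0.5 × 14.882 × 3.09 × 12.8 × 0.8
     = 362.19 + 301.34 + 235.45 = 898.98 kPa.
q_net = 898.98 − 18.326 = 880.65 kPa.
q_all(net) = 880.65 / 3 = 293.55 kPa.

q_all(net) ≈ 290 kPa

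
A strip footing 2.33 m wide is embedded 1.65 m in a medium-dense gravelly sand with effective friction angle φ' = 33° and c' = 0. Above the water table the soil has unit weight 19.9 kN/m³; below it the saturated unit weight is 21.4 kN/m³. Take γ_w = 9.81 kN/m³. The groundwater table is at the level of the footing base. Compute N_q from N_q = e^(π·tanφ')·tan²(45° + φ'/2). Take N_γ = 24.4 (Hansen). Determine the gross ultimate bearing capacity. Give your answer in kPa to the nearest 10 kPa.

tan33° = 0.6494, so N_q = e^(π×0.6494)·tan²(61.5°) = 7.692 × 3.392 = 26.09.
q = γ·D_f = 19.9 × 1.65 = 32.835 kPa.
For the ½γBN_γ term take γ' = 21.4 − 9.81 = 11.59 kN/m³ (soil below base is submerged).
q·N_q = 32.835 × 26.092 = 856.73 kPa
0.5·γ·B·N_γ = 0.5 × 11.59 × 2.33 × 24.4 = 329.46 kPa
q_ult = 856.73 + 329.46 = 1186.2 kPa.

q_ult ≈ 1190 kPa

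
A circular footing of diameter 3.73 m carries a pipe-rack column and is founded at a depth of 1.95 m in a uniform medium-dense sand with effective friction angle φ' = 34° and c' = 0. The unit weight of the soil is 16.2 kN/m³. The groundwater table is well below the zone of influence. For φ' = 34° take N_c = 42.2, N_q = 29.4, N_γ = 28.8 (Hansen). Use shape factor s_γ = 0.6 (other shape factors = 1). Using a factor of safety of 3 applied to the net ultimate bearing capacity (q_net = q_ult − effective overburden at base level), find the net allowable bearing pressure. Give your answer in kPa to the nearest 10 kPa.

q = γ·D_f = 16.2 × 1.95 = 31.59 kPa.
q·N_q = 31.59 × 29.4 = 928.75 kPa
0.5·γ·B·N_γ·s_γ = 0.5 × 16.2 × 3.73 × 28.8 × 0.6 = 522.08 kPa
q_ult = 928.75 + 522.08 = 1450.8 kPa.
Net ultimate: q_net = 1450.8 − 31.59 = 1419.2 kPa.
q_all(net) = 1419.2 / 3 = 473.08 kPa.

q_all(net) ≈ 470 kPa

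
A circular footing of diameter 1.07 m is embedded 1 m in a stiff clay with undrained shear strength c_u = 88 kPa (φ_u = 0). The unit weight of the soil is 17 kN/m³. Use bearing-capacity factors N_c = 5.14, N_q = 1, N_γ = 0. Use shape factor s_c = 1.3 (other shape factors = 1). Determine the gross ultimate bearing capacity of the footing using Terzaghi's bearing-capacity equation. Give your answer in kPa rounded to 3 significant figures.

Overburden at base level: q = 17 × 1 = 17 kPa.
Cohesion term c·N_c·s_c = 88 × 5.14 × 1.3 = 588.02 kPa; surcharge term q·N_q = 17 × 1 = 17 kPa.
q_ult = 588.02 + 17 = 605.02 kPa.

q_ult ≈ 605 kPa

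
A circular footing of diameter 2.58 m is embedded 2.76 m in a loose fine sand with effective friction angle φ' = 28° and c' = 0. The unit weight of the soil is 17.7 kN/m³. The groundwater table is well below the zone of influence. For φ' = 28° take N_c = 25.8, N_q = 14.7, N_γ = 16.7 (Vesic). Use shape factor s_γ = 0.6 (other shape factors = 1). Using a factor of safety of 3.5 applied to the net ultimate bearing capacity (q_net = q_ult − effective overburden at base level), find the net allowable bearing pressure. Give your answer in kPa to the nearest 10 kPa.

Overburden at base level: q = 17.7 × 2.76 = 48.852 kPa.
Surcharge term q·N_q = 48.852 × 14.7 = 718.12 kPa; self-weight term 0.5·γ·B·N_γ·s_γ = 0.5 × 17.7 × 2.58 × 16.7 × 0.6 = 228.79 kPa.
q_ult = 718.12 + 228.79 = 946.91 kPa.
Net ultimate: q_net = 946.91 − 48.852 = 898.06 kPa.
q_all(net) = 898.06 / 3.5 = 256.59 kPa.

q_all(net) ≈ 260 kPa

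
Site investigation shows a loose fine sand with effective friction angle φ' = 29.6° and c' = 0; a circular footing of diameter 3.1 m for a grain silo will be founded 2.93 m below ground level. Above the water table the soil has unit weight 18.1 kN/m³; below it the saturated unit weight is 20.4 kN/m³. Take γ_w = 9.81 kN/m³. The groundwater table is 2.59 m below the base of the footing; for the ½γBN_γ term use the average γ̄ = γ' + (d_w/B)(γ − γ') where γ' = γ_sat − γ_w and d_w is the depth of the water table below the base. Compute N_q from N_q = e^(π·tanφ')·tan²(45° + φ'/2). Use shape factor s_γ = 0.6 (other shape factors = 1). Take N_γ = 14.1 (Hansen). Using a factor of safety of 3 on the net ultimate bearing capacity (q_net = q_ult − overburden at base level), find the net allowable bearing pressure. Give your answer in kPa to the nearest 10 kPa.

q_all(net) ≈ 370 kPa

N_q = e^(π·tan29.6°)·tan²(59.8°) = 17.59.
Effective surcharge at the founding depth q = γ·D_f = 18.1 × 2.93 = 53.033 kPa.
With d_w = 2.59 m < B, γ̄ = 10.59 + (2.59/3.1) × (18.1 − 10.59) = 16.864 kN/m³.
q_ult = q·N_q + 0.5·γ·B·N_γ·s_γ
     = 53.033 × 17.588 + 0.5 × 16.864 × 3.1 × 14.1 × 0.6
     = 932.72 + 221.14 = 1153.9 kPa.
q_net = 1153.9 − 53.033 = 1100.8 kPa.
q_all(net) = 1100.8 / 3 = 366.94 kPa.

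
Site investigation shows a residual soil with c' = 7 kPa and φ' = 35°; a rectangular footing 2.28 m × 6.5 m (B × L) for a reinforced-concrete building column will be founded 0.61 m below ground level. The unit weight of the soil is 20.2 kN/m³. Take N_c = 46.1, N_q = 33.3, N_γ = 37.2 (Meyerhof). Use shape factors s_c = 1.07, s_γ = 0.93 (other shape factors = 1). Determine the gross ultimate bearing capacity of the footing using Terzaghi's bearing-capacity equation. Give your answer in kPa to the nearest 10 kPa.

q_ult ≈ 1550 kPa

Effective surcharge at the founding depth q = γ·D_f = 20.2 × 0.61 = 12.322 kPa.
q_ult = c·N_c·s_c + q·N_q + 0.5·γ·B·N_γ·s_γ
     = 7 × 46.1 × 1.07 + 12.322 × 33.3 + 0.5 × 20.2 × 2.28 × 37.2 × 0.93
     = 345.29 + 410.32 + 796.68 = 1552.3 kPa.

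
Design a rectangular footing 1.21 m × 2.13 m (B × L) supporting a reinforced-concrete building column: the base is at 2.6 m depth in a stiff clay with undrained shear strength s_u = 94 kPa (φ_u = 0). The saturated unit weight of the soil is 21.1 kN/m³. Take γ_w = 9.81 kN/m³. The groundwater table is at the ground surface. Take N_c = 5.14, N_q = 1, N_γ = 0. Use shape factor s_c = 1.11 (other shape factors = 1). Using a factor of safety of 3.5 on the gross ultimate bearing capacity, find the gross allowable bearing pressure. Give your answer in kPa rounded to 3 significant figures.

q_all ≈ 162 kPa

Water table at ground surface, so effective unit weight γ' = 21.1 − 9.81 = 11.29 kN/m³ is used throughout; overburden q = 11.29 × 2.6 = 29.354 kPa.
Cohesion term c·N_c·s_c = 94 × 5.14 × 1.11 = 536.31 kPa; surcharge term q·N_q = 29.354 × 1 = 29.354 kPa.
q_ult = 536.31 + 29.354 = 565.66 kPa.
q_all = 565.66 / 3.5 = 161.62 kPa.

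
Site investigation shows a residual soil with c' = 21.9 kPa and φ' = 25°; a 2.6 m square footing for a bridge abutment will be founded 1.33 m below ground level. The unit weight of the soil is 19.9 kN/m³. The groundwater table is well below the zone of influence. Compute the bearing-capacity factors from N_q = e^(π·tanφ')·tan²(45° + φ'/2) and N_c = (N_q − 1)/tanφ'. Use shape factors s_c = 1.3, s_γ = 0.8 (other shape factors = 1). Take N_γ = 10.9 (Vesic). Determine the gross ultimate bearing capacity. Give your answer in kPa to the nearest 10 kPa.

q_ult ≈ 1100 kPa

tan25° = 0.4663, so N_q = e^(π×0.4663)·tan²(57.5°) = 4.327 × 2.464 = 10.66.
N_c = (10.66 − 1)/tan25° = 20.72.
q = γ·D_f = 19.9 × 1.33 = 26.467 kPa.
c·N_c·s_c = 21.9 × 20.721 × 1.3 = 589.91 kPa
q·N_q = 26.467 × 10.662 = 282.19 kPa
0.5·γ·B·N_γ·s_γ = 0.5 × 19.9 × 2.6 × 10.9 × 0.8 = 225.59 kPa
q_ult = 589.91 + 282.19 + 225.59 = 1097.7 kPa.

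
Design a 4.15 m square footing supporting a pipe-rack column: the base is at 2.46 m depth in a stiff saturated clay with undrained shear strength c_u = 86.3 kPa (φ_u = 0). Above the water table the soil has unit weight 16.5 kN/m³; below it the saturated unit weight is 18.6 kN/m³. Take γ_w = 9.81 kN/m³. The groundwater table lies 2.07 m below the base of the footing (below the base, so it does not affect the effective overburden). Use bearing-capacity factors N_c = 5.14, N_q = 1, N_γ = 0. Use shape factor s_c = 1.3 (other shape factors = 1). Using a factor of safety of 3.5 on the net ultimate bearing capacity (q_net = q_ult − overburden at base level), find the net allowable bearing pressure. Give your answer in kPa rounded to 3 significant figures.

q = γ·D_f = 16.5 × 2.46 = 40.59 kPa.
c·N_c·s_c = 86.3 × 5.14 × 1.3 = 576.66 kPa
q·N_q = 40.59 × 1 = 40.59 kPa
q_ult = 576.66 + 40.59 = 617.25 kPa.
q_net = 617.25 − 40.59 = 576.66 kPa.
q_all(net) = 576.66 / 3.5 = 164.76 kPa.

q_all(net) ≈ 165 kPa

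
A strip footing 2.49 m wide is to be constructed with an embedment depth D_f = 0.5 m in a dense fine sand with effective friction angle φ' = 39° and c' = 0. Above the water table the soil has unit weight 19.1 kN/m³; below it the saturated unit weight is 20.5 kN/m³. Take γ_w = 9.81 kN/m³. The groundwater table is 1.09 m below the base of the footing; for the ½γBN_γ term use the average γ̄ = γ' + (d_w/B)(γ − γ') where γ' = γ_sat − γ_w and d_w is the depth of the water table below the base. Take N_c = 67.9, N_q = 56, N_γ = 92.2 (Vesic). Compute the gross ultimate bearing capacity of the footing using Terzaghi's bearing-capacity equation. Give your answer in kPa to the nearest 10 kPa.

q_ult ≈ 2180 kPa

Effective surcharge at the founding depth q = γ·D_f = 19.1 × 0.5 = 9.55 kPa.
With d_w = 1.09 m < B, γ̄ = 10.69 + (1.09/2.49) × (19.1 − 10.69) = 14.371 kN/m³.
q_ult = q·N_q + 0.5·γ·B·N_γ
     = 9.55 × 56 + 0.5 × 14.371 × 2.49 × 92.2
     = 534.8 + 1649.7 = 2184.5 kPa.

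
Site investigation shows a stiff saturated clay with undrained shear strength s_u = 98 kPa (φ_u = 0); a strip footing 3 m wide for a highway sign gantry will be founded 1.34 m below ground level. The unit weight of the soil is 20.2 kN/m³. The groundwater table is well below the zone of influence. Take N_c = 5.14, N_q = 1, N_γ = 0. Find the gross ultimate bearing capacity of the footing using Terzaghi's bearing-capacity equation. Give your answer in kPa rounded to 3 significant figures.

q_ult ≈ 531 kPa

Effective surcharge at the founding depth q = γ·D_f = 20.2 × 1.34 = 27.068 kPa.
q_ult = c·N_c + q·N_q
     = 98 × 5.14 + 27.068 × 1
     = 503.72 + 27.068 = 530.79 kPa.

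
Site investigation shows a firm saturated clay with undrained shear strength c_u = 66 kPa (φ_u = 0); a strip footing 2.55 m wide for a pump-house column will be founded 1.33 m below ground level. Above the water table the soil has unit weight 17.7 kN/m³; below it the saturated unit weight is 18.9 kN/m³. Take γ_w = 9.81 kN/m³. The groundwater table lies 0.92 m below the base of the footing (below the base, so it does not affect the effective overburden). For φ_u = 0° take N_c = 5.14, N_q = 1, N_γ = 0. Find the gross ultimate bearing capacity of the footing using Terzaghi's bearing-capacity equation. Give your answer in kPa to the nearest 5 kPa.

q_ult ≈ 365 kPa

q = γ·D_f = 17.7 × 1.33 = 23.541 kPa.
c·N_c = 66 × 5.14 = 339.24 kPa
q·N_q = 23.541 × 1 = 23.541 kPa
q_ult = 339.24 + 23.541 = 362.78 kPa.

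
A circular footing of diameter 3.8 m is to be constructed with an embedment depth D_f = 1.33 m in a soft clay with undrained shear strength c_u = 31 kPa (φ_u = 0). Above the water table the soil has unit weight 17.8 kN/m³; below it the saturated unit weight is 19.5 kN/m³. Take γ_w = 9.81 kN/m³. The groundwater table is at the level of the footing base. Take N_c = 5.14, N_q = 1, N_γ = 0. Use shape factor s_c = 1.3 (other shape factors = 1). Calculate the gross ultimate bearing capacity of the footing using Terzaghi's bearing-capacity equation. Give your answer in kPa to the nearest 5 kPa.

Effective surcharge at the founding depth q = γ·D_f = 17.8 × 1.33 = 23.674 kPa.
q_ult = c·N_c·s_c + q·N_q
     = 31 × 5.14 × 1.3 + 23.674 × 1
     = 207.14 + 23.674 = 230.82 kPa.

q_ult ≈ 230 kPa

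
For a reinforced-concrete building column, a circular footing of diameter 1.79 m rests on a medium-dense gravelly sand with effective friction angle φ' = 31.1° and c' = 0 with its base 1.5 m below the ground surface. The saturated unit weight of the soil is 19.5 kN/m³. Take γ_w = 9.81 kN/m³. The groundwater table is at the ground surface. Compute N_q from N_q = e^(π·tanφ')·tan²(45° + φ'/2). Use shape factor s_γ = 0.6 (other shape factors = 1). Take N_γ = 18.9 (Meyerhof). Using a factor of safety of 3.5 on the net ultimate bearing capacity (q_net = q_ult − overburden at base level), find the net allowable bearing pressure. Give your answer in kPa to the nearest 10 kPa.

N_q = e^(π·tan31.1°)·tan²(60.55°) = 20.87.
γ' = 19.5 − 9.81 = 9.69 kN/m³ (submerged throughout). q = 9.69 × 1.5 = 14.535 kPa; the same γ' applies in the ½γBN_γ term.
q·N_q = 14.535 × 20.87 = 303.35 kPa
0.5·γ·B·N_γ·s_γ = 0.5 × 9.69 × 1.79 × 18.9 × 0.6 = 98.347 kPa
q_ult = 303.35 + 98.347 = 401.7 kPa.
q_net = 401.7 − 14.535 = 387.16 kPa.
q_all(net) = 387.16 / 3.5 = 110.62 kPa.

q_all(net) ≈ 110 kPa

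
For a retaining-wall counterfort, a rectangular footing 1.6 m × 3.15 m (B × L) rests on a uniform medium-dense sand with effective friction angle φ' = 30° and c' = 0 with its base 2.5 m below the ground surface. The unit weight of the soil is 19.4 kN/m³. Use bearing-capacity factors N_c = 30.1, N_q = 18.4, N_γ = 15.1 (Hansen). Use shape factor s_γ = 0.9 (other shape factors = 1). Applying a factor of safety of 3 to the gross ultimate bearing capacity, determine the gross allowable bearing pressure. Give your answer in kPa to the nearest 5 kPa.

Overburden at base level: q = 19.4 × 2.5 = 48.5 kPa.
Surcharge term q·N_q = 48.5 × 18.4 = 892.4 kPa; self-weight term 0.5·γ·B·N_γ·s_γ = 0.5 × 19.4 × 1.6 × 15.1 × 0.9 = 210.92 kPa.
q_ult = 892.4 + 210.92 = 1103.3 kPa.
q_all = q_ult / FS = 1103.3 / 3 = 367.77 kPa.

q_all ≈ 370 kPa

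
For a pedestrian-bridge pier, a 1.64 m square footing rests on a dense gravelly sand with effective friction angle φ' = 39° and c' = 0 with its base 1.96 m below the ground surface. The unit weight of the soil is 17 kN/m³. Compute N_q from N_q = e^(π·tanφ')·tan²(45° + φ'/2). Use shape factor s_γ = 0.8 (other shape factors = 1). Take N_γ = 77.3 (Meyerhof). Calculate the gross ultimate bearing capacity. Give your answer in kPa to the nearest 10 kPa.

tan39° = 0.8098, so N_q = e^(π×0.8098)·tan²(64.5°) = 12.731 × 4.395 = 55.96.
Overburden at base level: q = 17 × 1.96 = 33.32 kPa.
Surcharge term q·N_q = 33.32 × 55.957 = 1864.5 kPa; self-weight term 0.5·γ·B·N_γ·s_γ = 0.5 × 17 × 1.64 × 77.3 × 0.8 = 862.05 kPa.
q_ult = 1864.5 + 862.05 = 2726.6 kPa.

q_ult ≈ 2730 kPa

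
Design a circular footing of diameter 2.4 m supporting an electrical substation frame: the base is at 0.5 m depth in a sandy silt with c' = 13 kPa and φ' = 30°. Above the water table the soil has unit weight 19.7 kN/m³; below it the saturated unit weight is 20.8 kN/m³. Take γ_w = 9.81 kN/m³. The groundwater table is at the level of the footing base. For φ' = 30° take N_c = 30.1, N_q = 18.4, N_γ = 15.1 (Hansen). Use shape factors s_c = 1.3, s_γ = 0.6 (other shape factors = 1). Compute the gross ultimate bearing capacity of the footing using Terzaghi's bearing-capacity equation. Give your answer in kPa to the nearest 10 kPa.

Overburden at base level: q = 19.7 × 0.5 = 9.85 kPa.
Below the base the soil is submerged, so the ½γBN_γ term uses γ' = 20.8 − 9.81 = 10.99 kN/m³.
Cohesion term c·N_c·s_c = 13 × 30.1 × 1.3 = 508.69 kPa; surcharge term q·N_q = 9.85 × 18.4 = 181.24 kPa; self-weight term 0.5·γ·B·N_γ·s_γ = 0.5 × 10.99 × 2.4 × 15.1 × 0.6 = 119.48 kPa.
q_ult = 508.69 + 181.24 + 119.48 = 809.41 kPa.

q_ult ≈ 810 kPa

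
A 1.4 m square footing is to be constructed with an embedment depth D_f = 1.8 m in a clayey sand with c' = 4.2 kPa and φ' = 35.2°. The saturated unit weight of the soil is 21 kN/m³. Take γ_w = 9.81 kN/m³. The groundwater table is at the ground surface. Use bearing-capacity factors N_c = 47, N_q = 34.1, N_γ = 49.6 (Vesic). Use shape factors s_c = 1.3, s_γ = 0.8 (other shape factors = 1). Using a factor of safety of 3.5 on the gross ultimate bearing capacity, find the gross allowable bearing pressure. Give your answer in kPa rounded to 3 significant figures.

γ' = 21 − 9.81 = 11.19 kN/m³ (submerged throughout). q = 11.19 × 1.8 = 20.142 kPa; the same γ' applies in the ½γBN_γ term.
c·N_c·s_c = 4.2 × 47 × 1.3 = 256.62 kPa
q·N_q = 20.142 × 34.1 = 686.84 kPa
0.5·γ·B·N_γ·s_γ = 0.5 × 11.19 × 1.4 × 49.6 × 0.8 = 310.81 kPa
q_ult = 256.62 + 686.84 + 310.81 = 1254.3 kPa.
q_all = 1254.3 / 3.5 = 358.36 kPa.

q_all ≈ 358 kPa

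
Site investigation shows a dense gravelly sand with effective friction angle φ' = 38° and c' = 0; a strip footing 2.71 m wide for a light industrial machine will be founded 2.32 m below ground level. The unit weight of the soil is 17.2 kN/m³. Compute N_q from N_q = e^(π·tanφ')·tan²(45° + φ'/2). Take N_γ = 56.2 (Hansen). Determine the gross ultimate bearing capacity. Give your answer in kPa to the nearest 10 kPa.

tan38° = 0.7813, so N_q = e^(π×0.7813)·tan²(64°) = 11.64 × 4.204 = 48.93.
Effective surcharge at the founding depth q = γ·D_f = 17.2 × 2.32 = 39.904 kPa.
q_ult = q·N_q + 0.5·γ·B·N_γ
     = 39.904 × 48.933 + 0.5 × 17.2 × 2.71 × 56.2
     = 1952.6 + 1309.8 = 3262.4 kPa.

q_ult ≈ 3260 kPa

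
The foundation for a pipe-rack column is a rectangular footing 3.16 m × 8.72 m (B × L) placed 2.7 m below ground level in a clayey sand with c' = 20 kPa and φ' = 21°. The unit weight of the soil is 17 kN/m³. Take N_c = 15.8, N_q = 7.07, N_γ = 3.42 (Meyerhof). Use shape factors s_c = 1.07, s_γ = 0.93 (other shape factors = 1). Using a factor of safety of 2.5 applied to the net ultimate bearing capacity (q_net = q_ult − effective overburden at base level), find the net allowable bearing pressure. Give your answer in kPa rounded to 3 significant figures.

Effective surcharge at the founding depth q = γ·D_f = 17 × 2.7 = 45.9 kPa.
q_ult = c·N_c·s_c + q·N_q + 0.5·γ·B·N_γ·s_γ
     = 20 × 15.8 × 1.07 + 45.9 × 7.07 + 0.5 × 17 × 3.16 × 3.42 × 0.93
     = 338.12 + 324.51 + 85.431 = 748.06 kPa.
Net ultimate: q_net = 748.06 − 45.9 = 702.16 kPa.
q_all(net) = 702.16 / 2.5 = 280.87 kPa.

q_all(net) ≈ 281 kPa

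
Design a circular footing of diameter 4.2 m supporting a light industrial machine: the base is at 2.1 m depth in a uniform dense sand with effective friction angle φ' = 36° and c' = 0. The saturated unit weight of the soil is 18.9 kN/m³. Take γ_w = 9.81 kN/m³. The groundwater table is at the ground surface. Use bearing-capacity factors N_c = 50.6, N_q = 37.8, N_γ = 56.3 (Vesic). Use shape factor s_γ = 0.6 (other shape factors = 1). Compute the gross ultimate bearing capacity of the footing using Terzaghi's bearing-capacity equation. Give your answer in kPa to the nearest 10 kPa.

q_ult ≈ 1370 kPa

With the water table at the surface the whole profile is submerged: γ' = 18.9 − 9.81 = 9.09 kN/m³, so q = γ'·D_f = 19.089 kPa; the same γ' applies in the ½γBN_γ term.
q_ult = q·N_q + 0.5·γ·B·N_γ·s_γ
     = 19.089 × 37.8 + 0.5 × 9.09 × 4.2 × 56.3 × 0.6
     = 721.56 + 644.83 = 1366.4 kPa.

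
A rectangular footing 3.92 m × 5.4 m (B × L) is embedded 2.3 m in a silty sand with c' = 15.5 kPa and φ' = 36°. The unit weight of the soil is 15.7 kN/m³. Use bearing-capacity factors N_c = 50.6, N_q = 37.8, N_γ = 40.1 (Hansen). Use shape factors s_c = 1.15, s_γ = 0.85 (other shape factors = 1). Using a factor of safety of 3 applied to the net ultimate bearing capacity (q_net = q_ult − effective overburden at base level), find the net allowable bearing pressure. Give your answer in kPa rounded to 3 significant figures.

q_all(net) ≈ 1090 kPa

Overburden at base level: q = 15.7 × 2.3 = 36.11 kPa.
Cohesion term c·N_c·s_c = 15.5 × 50.6 × 1.15 = 901.95 kPa; surcharge term q·N_q = 36.11 × 37.8 = 1365 kPa; self-weight term 0.5·γ·B·N_γ·s_γ = 0.5 × 15.7 × 3.92 × 40.1 × 0.85 = 1048.9 kPa.
q_ult = 901.95 + 1365 + 1048.9 = 3315.8 kPa.
Net ultimate: q_net = 3315.8 − 36.11 = 3279.7 kPa.
q_all(net) = 3279.7 / 3 = 1093.2 kPa.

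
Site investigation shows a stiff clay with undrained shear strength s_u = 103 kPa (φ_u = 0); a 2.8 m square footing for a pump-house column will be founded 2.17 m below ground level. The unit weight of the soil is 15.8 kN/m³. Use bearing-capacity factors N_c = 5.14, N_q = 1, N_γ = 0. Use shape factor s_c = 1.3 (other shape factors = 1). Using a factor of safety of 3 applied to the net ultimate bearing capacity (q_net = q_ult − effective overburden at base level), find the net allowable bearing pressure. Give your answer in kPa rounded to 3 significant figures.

q_all(net) ≈ 229 kPa

Effective surcharge at the founding depth q = γ·D_f = 15.8 × 2.17 = 34.286 kPa.
q_ult = c·N_c·s_c + q·N_q
     = 103 × 5.14 × 1.3 + 34.286 × 1
     = 688.25 + 34.286 = 722.53 kPa.
Net ultimate: q_net = 722.53 − 34.286 = 688.25 kPa.
q_all(net) = 688.25 / 3 = 229.42 kPa.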